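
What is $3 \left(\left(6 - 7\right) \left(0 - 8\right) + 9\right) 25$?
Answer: $1275$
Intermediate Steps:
$3 \left(\left(6 - 7\right) \left(0 - 8\right) + 9\right) 25 = 3 \left(\left(-1\right) \left(-8\right) + 9\right) 25 = 3 \left(8 + 9\right) 25 = 3 \cdot 17 \cdot 25 = 51 \cdot 25 = 1275$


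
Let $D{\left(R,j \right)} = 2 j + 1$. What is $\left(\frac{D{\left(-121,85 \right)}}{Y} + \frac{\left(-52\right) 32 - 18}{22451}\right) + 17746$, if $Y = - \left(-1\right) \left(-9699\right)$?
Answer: $\frac{1288070419305}{72584083} \approx 17746.0$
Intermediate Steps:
$D{\left(R,j \right)} = 1 + 2 j$
$Y = -9699$ ($Y = \left(-1\right) 9699 = -9699$)
$\left(\frac{D{\left(-121,85 \right)}}{Y} + \frac{\left(-52\right) 32 - 18}{22451}\right) + 17746 = \left(\frac{1 + 2 \cdot 85}{-9699} + \frac{\left(-52\right) 32 - 18}{22451}\right) + 17746 = \left(\left(1 + 170\right) \left(- \frac{1}{9699}\right) + \left(-1664 - 18\right) \frac{1}{22451}\right) + 17746 = \left(171 \left(- \frac{1}{9699}\right) - \frac{1682}{22451}\right) + 17746 = \left(- \frac{57}{3233} - \frac{1682}{22451}\right) + 17746 = - \frac{6717613}{72584083} + 17746 = \frac{1288070419305}{72584083}$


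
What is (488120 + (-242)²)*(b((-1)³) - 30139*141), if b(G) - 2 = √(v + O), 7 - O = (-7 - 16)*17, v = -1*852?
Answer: -2323186686348 + 546684*I*√454 ≈ -2.3232e+12 + 1.1648e+7*I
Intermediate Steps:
v = -852
O = 398 (O = 7 - (-7 - 16)*17 = 7 - (-23)*17 = 7 - 1*(-391) = 7 + 391 = 398)
b(G) = 2 + I*√454 (b(G) = 2 + √(-852 + 398) = 2 + √(-454) = 2 + I*√454)
(488120 + (-242)²)*(b((-1)³) - 30139*141) = (488120 + (-242)²)*((2 + I*√454) - 30139*141) = (488120 + 58564)*((2 + I*√454) - 4249599) = 546684*(-4249597 + I*√454) = -2323186686348 + 546684*I*√454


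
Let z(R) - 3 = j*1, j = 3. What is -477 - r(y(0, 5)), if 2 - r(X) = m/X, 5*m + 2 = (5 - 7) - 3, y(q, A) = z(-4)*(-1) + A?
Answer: -2388/5 ≈ -477.60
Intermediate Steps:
z(R) = 6 (z(R) = 3 + 3*1 = 3 + 3 = 6)
y(q, A) = -6 + A (y(q, A) = 6*(-1) + A = -6 + A)
m = -7/5 (m = -⅖ + ((5 - 7) - 3)/5 = -⅖ + (-2 - 3)/5 = -⅖ + (⅕)*(-5) = -⅖ - 1 = -7/5 ≈ -1.4000)
r(X) = 2 + 7/(5*X) (r(X) = 2 - (-7)/(5*X) = 2 + 7/(5*X))
-477 - r(y(0, 5)) = -477 - (2 + 7/(5*(-6 + 5))) = -477 - (2 + (7/5)/(-1)) = -477 - (2 + (7/5)*(-1)) = -477 - (2 - 7/5) = -477 - 1*⅗ = -477 - ⅗ = -2388/5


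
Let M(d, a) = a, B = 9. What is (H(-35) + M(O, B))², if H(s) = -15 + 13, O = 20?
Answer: 49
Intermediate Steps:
H(s) = -2
(H(-35) + M(O, B))² = (-2 + 9)² = 7² = 49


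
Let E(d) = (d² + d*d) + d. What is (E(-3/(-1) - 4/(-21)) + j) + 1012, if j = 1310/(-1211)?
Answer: 78922591/76293 ≈ 1034.5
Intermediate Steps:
j = -1310/1211 (j = 1310*(-1/1211) = -1310/1211 ≈ -1.0818)
E(d) = d + 2*d² (E(d) = (d² + d²) + d = 2*d² + d = d + 2*d²)
(E(-3/(-1) - 4/(-21)) + j) + 1012 = ((-3/(-1) - 4/(-21))*(1 + 2*(-3/(-1) - 4/(-21))) - 1310/1211) + 1012 = ((-3*(-1) - 4*(-1/21))*(1 + 2*(-3*(-1) - 4*(-1/21))) - 1310/1211) + 1012 = ((3 + 4/21)*(1 + 2*(3 + 4/21)) - 1310/1211) + 1012 = (67*(1 + 2*(67/21))/21 - 1310/1211) + 1012 = (67*(1 + 134/21)/21 - 1310/1211) + 1012 = ((67/21)*(155/21) - 1310/1211) + 1012 = (10385/441 - 1310/1211) + 1012 = 1714075/76293 + 1012 = 78922591/76293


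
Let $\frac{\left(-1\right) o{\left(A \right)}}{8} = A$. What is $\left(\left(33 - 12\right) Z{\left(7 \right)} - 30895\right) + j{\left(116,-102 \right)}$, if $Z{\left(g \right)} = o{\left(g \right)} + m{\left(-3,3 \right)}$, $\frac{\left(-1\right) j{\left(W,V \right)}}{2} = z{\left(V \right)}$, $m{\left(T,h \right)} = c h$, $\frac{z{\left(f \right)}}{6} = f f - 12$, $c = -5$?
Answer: $-157090$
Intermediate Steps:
$z{\left(f \right)} = -72 + 6 f^{2}$ ($z{\left(f \right)} = 6 \left(f f - 12\right) = 6 \left(f^{2} - 12\right) = 6 \left(-12 + f^{2}\right) = -72 + 6 f^{2}$)
$o{\left(A \right)} = - 8 A$
$m{\left(T,h \right)} = - 5 h$
$j{\left(W,V \right)} = 144 - 12 V^{2}$ ($j{\left(W,V \right)} = - 2 \left(-72 + 6 V^{2}\right) = 144 - 12 V^{2}$)
$Z{\left(g \right)} = -15 - 8 g$ ($Z{\left(g \right)} = - 8 g - 15 = -15 - 8 g$)
$\left(\left(33 - 12\right) Z{\left(7 \right)} - 30895\right) + j{\left(116,-102 \right)} = \left(\left(33 - 12\right) \left(-15 - 56\right) - 30895\right) + \left(144 - 12 \left(-102\right)^{2}\right) = \left(21 \left(-15 - 56\right) - 30895\right) + \left(144 - 124848\right) = \left(21 \left(-71\right) - 30895\right) + \left(144 - 124848\right) = \left(-1491 - 30895\right) - 124704 = -32386 - 124704 = -157090$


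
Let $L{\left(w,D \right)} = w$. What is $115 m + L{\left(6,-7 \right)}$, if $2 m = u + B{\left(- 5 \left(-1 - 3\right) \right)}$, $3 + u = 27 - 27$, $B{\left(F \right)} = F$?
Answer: $\frac{1967}{2} \approx 983.5$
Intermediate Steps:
$u = -3$ ($u = -3 + \left(27 - 27\right) = -3 + 0 = -3$)
$m = \frac{17}{2}$ ($m = \frac{-3 - 5 \left(-1 - 3\right)}{2} = \frac{-3 - -20}{2} = \frac{-3 + 20}{2} = \frac{1}{2} \cdot 17 = \frac{17}{2} \approx 8.5$)
$115 m + L{\left(6,-7 \right)} = 115 \cdot \frac{17}{2} + 6 = \frac{1955}{2} + 6 = \frac{1967}{2}$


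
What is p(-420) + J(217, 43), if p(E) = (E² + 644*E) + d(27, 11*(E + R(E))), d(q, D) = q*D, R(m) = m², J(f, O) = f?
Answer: 52172197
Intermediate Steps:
d(q, D) = D*q
p(E) = 298*E² + 941*E (p(E) = (E² + 644*E) + (11*(E + E²))*27 = (E² + 644*E) + (11*E + 11*E²)*27 = (E² + 644*E) + (297*E + 297*E²) = 298*E² + 941*E)
p(-420) + J(217, 43) = -420*(941 + 298*(-420)) + 217 = -420*(941 - 125160) + 217 = -420*(-124219) + 217 = 52171980 + 217 = 52172197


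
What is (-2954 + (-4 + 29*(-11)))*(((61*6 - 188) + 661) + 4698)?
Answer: -18144749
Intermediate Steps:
(-2954 + (-4 + 29*(-11)))*(((61*6 - 188) + 661) + 4698) = (-2954 + (-4 - 319))*(((366 - 188) + 661) + 4698) = (-2954 - 323)*((178 + 661) + 4698) = -3277*(839 + 4698) = -3277*5537 = -18144749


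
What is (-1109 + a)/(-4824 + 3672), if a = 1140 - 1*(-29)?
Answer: -5/96 ≈ -0.052083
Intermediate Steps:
a = 1169 (a = 1140 + 29 = 1169)
(-1109 + a)/(-4824 + 3672) = (-1109 + 1169)/(-4824 + 3672) = 60/(-1152) = 60*(-1/1152) = -5/96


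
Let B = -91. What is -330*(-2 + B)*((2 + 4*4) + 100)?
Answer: 3621420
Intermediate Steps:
-330*(-2 + B)*((2 + 4*4) + 100) = -330*(-2 - 91)*((2 + 4*4) + 100) = -(-30690)*((2 + 16) + 100) = -(-30690)*(18 + 100) = -(-30690)*118 = -330*(-10974) = 3621420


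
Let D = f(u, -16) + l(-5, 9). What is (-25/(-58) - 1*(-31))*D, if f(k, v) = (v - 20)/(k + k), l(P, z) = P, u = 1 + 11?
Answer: -23699/116 ≈ -204.30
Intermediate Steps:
u = 12
f(k, v) = (-20 + v)/(2*k) (f(k, v) = (-20 + v)/((2*k)) = (-20 + v)*(1/(2*k)) = (-20 + v)/(2*k))
D = -13/2 (D = (½)*(-20 - 16)/12 - 5 = (½)*(1/12)*(-36) - 5 = -3/2 - 5 = -13/2 ≈ -6.5000)
(-25/(-58) - 1*(-31))*D = (-25/(-58) - 1*(-31))*(-13/2) = (-25*(-1/58) + 31)*(-13/2) = (25/58 + 31)*(-13/2) = (1823/58)*(-13/2) = -23699/116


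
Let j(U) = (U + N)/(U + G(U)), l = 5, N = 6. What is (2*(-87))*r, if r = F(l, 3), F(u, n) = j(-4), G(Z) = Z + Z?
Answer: 29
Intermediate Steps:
G(Z) = 2*Z
j(U) = (6 + U)/(3*U) (j(U) = (U + 6)/(U + 2*U) = (6 + U)/((3*U)) = (6 + U)*(1/(3*U)) = (6 + U)/(3*U))
F(u, n) = -⅙ (F(u, n) = (⅓)*(6 - 4)/(-4) = (⅓)*(-¼)*2 = -⅙)
r = -⅙ ≈ -0.16667
(2*(-87))*r = (2*(-87))*(-⅙) = -174*(-⅙) = 29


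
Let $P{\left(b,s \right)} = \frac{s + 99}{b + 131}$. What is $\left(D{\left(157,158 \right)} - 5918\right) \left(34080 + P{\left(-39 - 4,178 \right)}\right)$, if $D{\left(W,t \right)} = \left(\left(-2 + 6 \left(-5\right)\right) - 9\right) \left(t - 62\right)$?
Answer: $- \frac{14777634859}{44} \approx -3.3586 \cdot 10^{8}$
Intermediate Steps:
$D{\left(W,t \right)} = 2542 - 41 t$ ($D{\left(W,t \right)} = \left(\left(-2 - 30\right) - 9\right) \left(-62 + t\right) = \left(-32 - 9\right) \left(-62 + t\right) = - 41 \left(-62 + t\right) = 2542 - 41 t$)
$P{\left(b,s \right)} = \frac{99 + s}{131 + b}$
$\left(D{\left(157,158 \right)} - 5918\right) \left(34080 + P{\left(-39 - 4,178 \right)}\right) = \left(\left(2542 - 6478\right) - 5918\right) \left(34080 + \frac{99 + 178}{131 - 43}\right) = \left(\left(2542 - 6478\right) - 5918\right) \left(34080 + \frac{1}{131 - 43} \cdot 277\right) = \left(-3936 - 5918\right) \left(34080 + \frac{1}{88} \cdot 277\right) = - 9854 \left(34080 + \frac{1}{88} \cdot 277\right) = - 9854 \left(34080 + \frac{277}{88}\right) = \left(-9854\right) \frac{2999317}{88} = - \frac{14777634859}{44}$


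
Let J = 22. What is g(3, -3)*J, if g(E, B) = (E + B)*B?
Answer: 0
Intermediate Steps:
g(E, B) = B*(B + E) (g(E, B) = (B + E)*B = B*(B + E))
g(3, -3)*J = -3*(-3 + 3)*22 = -3*0*22 = 0*22 = 0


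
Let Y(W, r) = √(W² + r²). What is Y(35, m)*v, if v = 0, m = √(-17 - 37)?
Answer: 0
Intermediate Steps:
m = 3*I*√6 (m = √(-54) = 3*I*√6 ≈ 7.3485*I)
Y(35, m)*v = √(35² + (3*I*√6)²)*0 = √(1225 - 54)*0 = √1171*0 = 0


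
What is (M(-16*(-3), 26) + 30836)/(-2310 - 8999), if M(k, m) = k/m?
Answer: -400892/147017 ≈ -2.7268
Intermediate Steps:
(M(-16*(-3), 26) + 30836)/(-2310 - 8999) = (-16*(-3)/26 + 30836)/(-2310 - 8999) = (48*(1/26) + 30836)/(-11309) = (24/13 + 30836)*(-1/11309) = (400892/13)*(-1/11309) = -400892/147017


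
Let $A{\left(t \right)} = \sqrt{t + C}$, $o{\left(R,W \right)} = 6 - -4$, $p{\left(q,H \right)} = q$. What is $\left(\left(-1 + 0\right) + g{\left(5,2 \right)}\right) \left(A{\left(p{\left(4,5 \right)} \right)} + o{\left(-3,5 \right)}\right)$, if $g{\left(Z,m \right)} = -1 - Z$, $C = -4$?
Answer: $-70$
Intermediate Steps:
$o{\left(R,W \right)} = 10$ ($o{\left(R,W \right)} = 6 + 4 = 10$)
$A{\left(t \right)} = \sqrt{-4 + t}$ ($A{\left(t \right)} = \sqrt{t - 4} = \sqrt{-4 + t}$)
$\left(\left(-1 + 0\right) + g{\left(5,2 \right)}\right) \left(A{\left(p{\left(4,5 \right)} \right)} + o{\left(-3,5 \right)}\right) = \left(\left(-1 + 0\right) - 6\right) \left(\sqrt{-4 + 4} + 10\right) = \left(-1 - 6\right) \left(\sqrt{0} + 10\right) = \left(-1 - 6\right) \left(0 + 10\right) = \left(-7\right) 10 = -70$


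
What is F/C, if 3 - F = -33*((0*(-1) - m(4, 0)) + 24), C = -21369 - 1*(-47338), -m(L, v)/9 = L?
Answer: 1983/25969 ≈ 0.076360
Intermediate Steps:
m(L, v) = -9*L
C = 25969 (C = -21369 + 47338 = 25969)
F = 1983 (F = 3 - (-33)*((0*(-1) - (-9)*4) + 24) = 3 - (-33)*((0 - 1*(-36)) + 24) = 3 - (-33)*((0 + 36) + 24) = 3 - (-33)*(36 + 24) = 3 - (-33)*60 = 3 - 1*(-1980) = 3 + 1980 = 1983)
F/C = 1983/25969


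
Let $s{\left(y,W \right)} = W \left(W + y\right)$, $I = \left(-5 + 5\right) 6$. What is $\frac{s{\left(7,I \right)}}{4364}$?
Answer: $0$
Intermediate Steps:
$I = 0$ ($I = 0 \cdot 6 = 0$)
$\frac{s{\left(7,I \right)}}{4364} = \frac{0 \left(0 + 7\right)}{4364} = 0 \cdot 7 \cdot \frac{1}{4364} = 0 \cdot \frac{1}{4364} = 0$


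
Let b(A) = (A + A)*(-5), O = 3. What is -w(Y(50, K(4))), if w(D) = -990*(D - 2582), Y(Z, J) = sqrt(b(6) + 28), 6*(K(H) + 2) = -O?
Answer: -2556180 + 3960*I*sqrt(2) ≈ -2.5562e+6 + 5600.3*I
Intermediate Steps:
b(A) = -10*A (b(A) = (2*A)*(-5) = -10*A)
K(H) = -5/2 (K(H) = -2 + (-1*3)/6 = -2 + (1/6)*(-3) = -2 - 1/2 = -5/2)
Y(Z, J) = 4*I*sqrt(2) (Y(Z, J) = sqrt(-10*6 + 28) = sqrt(-60 + 28) = sqrt(-32) = 4*I*sqrt(2))
w(D) = 2556180 - 990*D (w(D) = -990*(-2582 + D) = 2556180 - 990*D)
-w(Y(50, K(4))) = -(2556180 - 3960*I*sqrt(2)) = -2556180 + 3960*I*sqrt(2)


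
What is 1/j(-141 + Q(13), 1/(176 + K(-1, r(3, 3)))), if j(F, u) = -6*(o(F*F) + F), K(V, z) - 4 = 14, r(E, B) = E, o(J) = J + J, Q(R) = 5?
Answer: -1/221136 ≈ -4.5221e-6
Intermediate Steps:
o(J) = 2*J
K(V, z) = 18 (K(V, z) = 4 + 14 = 18)
j(F, u) = -12*F² - 6*F (j(F, u) = -6*(2*(F*F) + F) = -6*(2*F² + F) = -6*(F + 2*F²) = -12*F² - 6*F)
1/j(-141 + Q(13), 1/(176 + K(-1, r(3, 3)))) = 1/(6*(-141 + 5)*(-1 - 2*(-141 + 5))) = 1/(6*(-136)*(-1 - 2*(-136))) = 1/(6*(-136)*(-1 + 272)) = 1/(6*(-136)*271) = 1/(-221136) = -1/221136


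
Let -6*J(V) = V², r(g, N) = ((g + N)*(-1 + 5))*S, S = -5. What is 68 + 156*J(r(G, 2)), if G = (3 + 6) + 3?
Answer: -2038332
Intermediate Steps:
G = 12 (G = 9 + 3 = 12)
r(g, N) = -20*N - 20*g (r(g, N) = ((g + N)*(-1 + 5))*(-5) = ((N + g)*4)*(-5) = (4*N + 4*g)*(-5) = -20*N - 20*g)
J(V) = -V²/6
68 + 156*J(r(G, 2)) = 68 + 156*(-(-20*2 - 20*12)²/6) = 68 + 156*(-(-40 - 240)²/6) = 68 + 156*(-⅙*(-280)²) = 68 + 156*(-⅙*78400) = 68 + 156*(-39200/3) = 68 - 2038400 = -2038332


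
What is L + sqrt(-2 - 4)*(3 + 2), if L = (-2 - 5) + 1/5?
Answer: -34/5 + 5*I*sqrt(6) ≈ -6.8 + 12.247*I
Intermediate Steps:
L = -34/5 (L = -7 + 1/5 = -34/5 ≈ -6.8000)
L + sqrt(-2 - 4)*(3 + 2) = -34/5 + sqrt(-2 - 4)*(3 + 2) = -34/5 + sqrt(-6)*5 = -34/5 + (I*sqrt(6))*5 = -34/5 + 5*I*sqrt(6)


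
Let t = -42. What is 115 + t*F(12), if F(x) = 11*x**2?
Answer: -66413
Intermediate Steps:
115 + t*F(12) = 115 - 462*12**2 = 115 - 462*144 = 115 - 42*1584 = 115 - 66528 = -66413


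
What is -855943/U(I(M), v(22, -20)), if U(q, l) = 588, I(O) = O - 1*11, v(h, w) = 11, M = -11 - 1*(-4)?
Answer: -855943/588 ≈ -1455.7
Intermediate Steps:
M = -7 (M = -11 + 4 = -7)
I(O) = -11 + O (I(O) = O - 11 = -11 + O)
-855943/U(I(M), v(22, -20)) = -855943/588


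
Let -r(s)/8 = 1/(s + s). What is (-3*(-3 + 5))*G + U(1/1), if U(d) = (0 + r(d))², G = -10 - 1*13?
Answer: 154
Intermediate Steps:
r(s) = -4/s (r(s) = -8/(s + s) = -8*1/(2*s) = -4/s)
G = -23 (G = -10 - 13 = -23)
U(d) = 16/d² (U(d) = (0 - 4/d)² = (-4/d)² = 16/d²)
(-3*(-3 + 5))*G + U(1/1) = -3*(-3 + 5)*(-23) + 16/(1/1)² = -3*2*(-23) + 16/1² = -6*(-23) + 16*1 = 138 + 16 = 154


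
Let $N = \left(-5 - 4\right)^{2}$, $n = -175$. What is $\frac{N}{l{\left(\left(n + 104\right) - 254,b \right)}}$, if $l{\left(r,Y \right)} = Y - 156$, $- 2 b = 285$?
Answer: $- \frac{54}{199} \approx -0.27136$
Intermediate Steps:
$b = - \frac{285}{2}$ ($b = \left(- \frac{1}{2}\right) 285 = - \frac{285}{2} \approx -142.5$)
$l{\left(r,Y \right)} = -156 + Y$ ($l{\left(r,Y \right)} = Y - 156 = -156 + Y$)
$N = 81$ ($N = \left(-9\right)^{2} = 81$)
$\frac{N}{l{\left(\left(n + 104\right) - 254,b \right)}} = \frac{81}{-156 - \frac{285}{2}} = \frac{81}{- \frac{597}{2}} = 81 \left(- \frac{2}{597}\right) = - \frac{54}{199}$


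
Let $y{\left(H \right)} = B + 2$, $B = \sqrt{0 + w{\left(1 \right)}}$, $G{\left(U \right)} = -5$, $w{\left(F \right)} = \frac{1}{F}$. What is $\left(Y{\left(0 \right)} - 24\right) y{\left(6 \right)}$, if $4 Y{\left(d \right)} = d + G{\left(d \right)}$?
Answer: $- \frac{303}{4} \approx -75.75$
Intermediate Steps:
$B = 1$ ($B = \sqrt{0 + 1^{-1}} = \sqrt{0 + 1} = \sqrt{1} = 1$)
$Y{\left(d \right)} = - \frac{5}{4} + \frac{d}{4}$ ($Y{\left(d \right)} = \frac{d - 5}{4} = \frac{-5 + d}{4} = - \frac{5}{4} + \frac{d}{4}$)
$y{\left(H \right)} = 3$ ($y{\left(H \right)} = 1 + 2 = 3$)
$\left(Y{\left(0 \right)} - 24\right) y{\left(6 \right)} = \left(\left(- \frac{5}{4} + \frac{1}{4} \cdot 0\right) - 24\right) 3 = \left(\left(- \frac{5}{4} + 0\right) - 24\right) 3 = \left(- \frac{5}{4} - 24\right) 3 = \left(- \frac{101}{4}\right) 3 = - \frac{303}{4}$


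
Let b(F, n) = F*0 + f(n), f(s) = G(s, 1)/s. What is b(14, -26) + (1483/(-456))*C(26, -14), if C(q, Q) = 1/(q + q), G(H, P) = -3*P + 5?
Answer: -3307/23712 ≈ -0.13947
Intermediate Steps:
G(H, P) = 5 - 3*P
f(s) = 2/s (f(s) = (5 - 3*1)/s = (5 - 3)/s = 2/s)
b(F, n) = 2/n (b(F, n) = F*0 + 2/n = 0 + 2/n = 2/n)
C(q, Q) = 1/(2*q)
b(14, -26) + (1483/(-456))*C(26, -14) = 2/(-26) + (1483/(-456))*((½)/26) = 2*(-1/26) + (1483*(-1/456))*((½)*(1/26)) = -1/13 - 1483/456*1/52 = -1/13 - 1483/23712 = -3307/23712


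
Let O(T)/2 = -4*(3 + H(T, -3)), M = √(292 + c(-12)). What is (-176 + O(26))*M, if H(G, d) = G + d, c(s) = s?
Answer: -768*√70 ≈ -6425.5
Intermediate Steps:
M = 2*√70 (M = √(292 - 12) = √280 = 2*√70 ≈ 16.733)
O(T) = -8*T (O(T) = 2*(-4*(3 + (T - 3))) = 2*(-4*(3 + (-3 + T))) = 2*(-4*T) = -8*T)
(-176 + O(26))*M = (-176 - 8*26)*(2*√70) = (-176 - 208)*(2*√70) = -768*√70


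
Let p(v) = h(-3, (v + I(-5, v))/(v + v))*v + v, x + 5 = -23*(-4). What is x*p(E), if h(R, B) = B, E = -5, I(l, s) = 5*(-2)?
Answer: -2175/2 ≈ -1087.5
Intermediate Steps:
I(l, s) = -10
x = 87 (x = -5 - 23*(-4) = -5 + 92 = 87)
p(v) = -5 + 3*v/2 (p(v) = ((v - 10)/(v + v))*v + v = ((-10 + v)/((2*v)))*v + v = ((-10 + v)*(1/(2*v)))*v + v = ((-10 + v)/(2*v))*v + v = (-5 + v/2) + v = -5 + 3*v/2)
x*p(E) = 87*(-5 + (3/2)*(-5)) = 87*(-5 - 15/2) = 87*(-25/2) = -2175/2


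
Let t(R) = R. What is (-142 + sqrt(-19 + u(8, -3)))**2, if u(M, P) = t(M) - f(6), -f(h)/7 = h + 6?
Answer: (142 - sqrt(73))**2 ≈ 17811.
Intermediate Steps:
f(h) = -42 - 7*h (f(h) = -7*(h + 6) = -7*(6 + h) = -42 - 7*h)
u(M, P) = 84 + M (u(M, P) = M - (-42 - 7*6) = M - (-42 - 42) = M - 1*(-84) = M + 84 = 84 + M)
(-142 + sqrt(-19 + u(8, -3)))**2 = (-142 + sqrt(-19 + (84 + 8)))**2 = (-142 + sqrt(-19 + 92))**2 = (-142 + sqrt(73))**2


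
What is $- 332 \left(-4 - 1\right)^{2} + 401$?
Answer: $-7899$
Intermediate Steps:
$- 332 \left(-4 - 1\right)^{2} + 401 = - 332 \left(-5\right)^{2} + 401 = \left(-332\right) 25 + 401 = -8300 + 401 = -7899$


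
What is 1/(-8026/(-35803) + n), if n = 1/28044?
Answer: 1004059332/225116947 ≈ 4.4602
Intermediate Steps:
n = 1/28044 ≈ 3.5658e-5
1/(-8026/(-35803) + n) = 1/(-8026/(-35803) + 1/28044) = 1/(-8026*(-1/35803) + 1/28044) = 1/(8026/35803 + 1/28044) = 1/(225116947/1004059332) = 1004059332/225116947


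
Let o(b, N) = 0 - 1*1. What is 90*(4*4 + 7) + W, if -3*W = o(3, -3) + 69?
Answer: 6142/3 ≈ 2047.3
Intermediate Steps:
o(b, N) = -1 (o(b, N) = 0 - 1 = -1)
W = -68/3 (W = -(-1 + 69)/3 = -1/3*68 = -68/3 ≈ -22.667)
90*(4*4 + 7) + W = 90*(4*4 + 7) - 68/3 = 90*(16 + 7) - 68/3 = 90*23 - 68/3 = 2070 - 68/3 = 6142/3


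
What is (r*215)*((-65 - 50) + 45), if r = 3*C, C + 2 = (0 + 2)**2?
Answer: -90300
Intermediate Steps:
C = 2 (C = -2 + (0 + 2)**2 = -2 + 2**2 = -2 + 4 = 2)
r = 6 (r = 3*2 = 6)
(r*215)*((-65 - 50) + 45) = (6*215)*((-65 - 50) + 45) = 1290*(-115 + 45) = 1290*(-70) = -90300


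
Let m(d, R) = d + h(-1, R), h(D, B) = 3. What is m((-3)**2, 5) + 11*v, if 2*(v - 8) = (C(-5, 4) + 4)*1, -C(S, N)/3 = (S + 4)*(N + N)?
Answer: 254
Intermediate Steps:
C(S, N) = -6*N*(4 + S) (C(S, N) = -3*(S + 4)*(N + N) = -3*(4 + S)*2*N = -6*N*(4 + S))
m(d, R) = 3 + d (m(d, R) = d + 3 = 3 + d)
v = 22 (v = 8 + ((-6*4*(4 - 5) + 4)*1)/2 = 8 + ((-6*4*(-1) + 4)*1)/2 = 8 + ((24 + 4)*1)/2 = 8 + (28*1)/2 = 8 + (1/2)*28 = 8 + 14 = 22)
m((-3)**2, 5) + 11*v = (3 + (-3)**2) + 11*22 = (3 + 9) + 242 = 12 + 242 = 254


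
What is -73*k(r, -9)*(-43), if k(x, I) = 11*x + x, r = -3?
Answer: -113004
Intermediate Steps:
k(x, I) = 12*x
-73*k(r, -9)*(-43) = -876*(-3)*(-43) = -73*(-36)*(-43) = 2628*(-43) = -113004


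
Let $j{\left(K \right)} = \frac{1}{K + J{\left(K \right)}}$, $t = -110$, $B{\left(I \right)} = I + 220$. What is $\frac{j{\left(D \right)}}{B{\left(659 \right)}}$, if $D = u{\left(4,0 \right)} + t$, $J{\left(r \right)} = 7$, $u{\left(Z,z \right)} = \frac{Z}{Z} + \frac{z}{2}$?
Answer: $- \frac{1}{89658} \approx -1.1153 \cdot 10^{-5}$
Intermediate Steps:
$B{\left(I \right)} = 220 + I$
$u{\left(Z,z \right)} = 1 + \frac{z}{2}$ ($u{\left(Z,z \right)} = 1 + z \frac{1}{2} = 1 + \frac{z}{2}$)
$D = -109$ ($D = \left(1 + \frac{1}{2} \cdot 0\right) - 110 = \left(1 + 0\right) - 110 = 1 - 110 = -109$)
$j{\left(K \right)} = \frac{1}{7 + K}$ ($j{\left(K \right)} = \frac{1}{K + 7} = \frac{1}{7 + K}$)
$\frac{j{\left(D \right)}}{B{\left(659 \right)}} = \frac{1}{\left(7 - 109\right) \left(220 + 659\right)} = \frac{1}{\left(-102\right) 879} = \left(- \frac{1}{102}\right) \frac{1}{879} = - \frac{1}{89658}$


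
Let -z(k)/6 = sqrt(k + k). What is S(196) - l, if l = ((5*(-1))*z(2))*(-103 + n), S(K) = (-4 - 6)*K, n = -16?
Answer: 5180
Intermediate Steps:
z(k) = -6*sqrt(2)*sqrt(k) (z(k) = -6*sqrt(k + k) = -6*sqrt(2)*sqrt(k))
S(K) = -10*K
l = -7140 (l = ((5*(-1))*(-6*sqrt(2)*sqrt(2)))*(-103 - 16) = -5*(-12)*(-119) = 60*(-119) = -7140)
S(196) - l = -10*196 - 1*(-7140) = -1960 + 7140 = 5180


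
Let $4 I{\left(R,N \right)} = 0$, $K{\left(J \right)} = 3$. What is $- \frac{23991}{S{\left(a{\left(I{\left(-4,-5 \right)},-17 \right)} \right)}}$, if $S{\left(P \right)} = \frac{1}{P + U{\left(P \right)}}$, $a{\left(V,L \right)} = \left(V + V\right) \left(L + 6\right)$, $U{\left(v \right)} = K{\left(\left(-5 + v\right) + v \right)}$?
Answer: $-71973$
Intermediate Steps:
$U{\left(v \right)} = 3$
$I{\left(R,N \right)} = 0$ ($I{\left(R,N \right)} = \frac{1}{4} \cdot 0 = 0$)
$a{\left(V,L \right)} = 2 V \left(6 + L\right)$
$S{\left(P \right)} = \frac{1}{3 + P}$ ($S{\left(P \right)} = \frac{1}{P + 3} = \frac{1}{3 + P}$)
$- \frac{23991}{S{\left(a{\left(I{\left(-4,-5 \right)},-17 \right)} \right)}} = - \frac{23991}{\frac{1}{3 + 2 \cdot 0 \left(6 - 17\right)}} = - \frac{23991}{\frac{1}{3 + 2 \cdot 0 \left(-11\right)}} = - \frac{23991}{\frac{1}{3 + 0}} = - \frac{23991}{\frac{1}{3}} = - 23991 \frac{1}{\frac{1}{3}} = \left(-23991\right) 3 = -71973$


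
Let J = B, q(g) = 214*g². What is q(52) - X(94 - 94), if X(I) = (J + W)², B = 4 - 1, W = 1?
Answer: 578640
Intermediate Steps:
B = 3
J = 3
X(I) = 16 (X(I) = (3 + 1)² = 4² = 16)
q(52) - X(94 - 94) = 214*52² - 1*16 = 214*2704 - 16 = 578656 - 16 = 578640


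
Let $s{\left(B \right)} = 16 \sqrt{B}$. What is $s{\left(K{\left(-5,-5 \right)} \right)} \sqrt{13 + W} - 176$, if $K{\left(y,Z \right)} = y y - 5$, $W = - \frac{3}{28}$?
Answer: $-176 + \frac{304 \sqrt{35}}{7} \approx 80.927$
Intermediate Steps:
$W = - \frac{3}{28}$ ($W = \left(-3\right) \frac{1}{28} = - \frac{3}{28} \approx -0.10714$)
$K{\left(y,Z \right)} = -5 + y^{2}$ ($K{\left(y,Z \right)} = y^{2} - 5 = -5 + y^{2}$)
$s{\left(K{\left(-5,-5 \right)} \right)} \sqrt{13 + W} - 176 = 16 \sqrt{-5 + \left(-5\right)^{2}} \sqrt{13 - \frac{3}{28}} - 176 = 16 \sqrt{-5 + 25} \sqrt{\frac{361}{28}} - 176 = 16 \sqrt{20} \frac{19 \sqrt{7}}{14} - 176 = 16 \cdot 2 \sqrt{5} \frac{19 \sqrt{7}}{14} - 176 = 32 \sqrt{5} \frac{19 \sqrt{7}}{14} - 176 = \frac{304 \sqrt{35}}{7} - 176 = -176 + \frac{304 \sqrt{35}}{7}$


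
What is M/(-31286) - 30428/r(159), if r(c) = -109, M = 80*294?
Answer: 474703364/1705087 ≈ 278.40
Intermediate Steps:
M = 23520
M/(-31286) - 30428/r(159) = 23520/(-31286) - 30428/(-109) = 23520*(-1/31286) - 30428*(-1/109) = -11760/15643 + 30428/109 = 474703364/1705087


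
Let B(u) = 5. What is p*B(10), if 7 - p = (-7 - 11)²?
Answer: -1585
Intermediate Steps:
p = -317 (p = 7 - (-7 - 11)² = 7 - 1*(-18)² = 7 - 1*324 = 7 - 324 = -317)
p*B(10) = -317*5 = -1585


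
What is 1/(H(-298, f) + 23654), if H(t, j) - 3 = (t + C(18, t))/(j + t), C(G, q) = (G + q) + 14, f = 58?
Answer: 20/473187 ≈ 4.2267e-5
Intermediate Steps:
C(G, q) = 14 + G + q
H(t, j) = 3 + (32 + 2*t)/(j + t) (H(t, j) = 3 + (t + (14 + 18 + t))/(j + t) = 3 + (t + (32 + t))/(j + t) = 3 + (32 + 2*t)/(j + t))
1/(H(-298, f) + 23654) = 1/((32 + 3*58 + 5*(-298))/(58 - 298) + 23654) = 1/((32 + 174 - 1490)/(-240) + 23654) = 1/(-1/240*(-1284) + 23654) = 1/(107/20 + 23654) = 1/(473187/20) = 20/473187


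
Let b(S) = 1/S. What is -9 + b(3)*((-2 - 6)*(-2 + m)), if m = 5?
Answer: -17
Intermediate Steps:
-9 + b(3)*((-2 - 6)*(-2 + m)) = -9 + ((-2 - 6)*(-2 + 5))/3 = -9 + (-8*3)/3 = -9 + (⅓)*(-24) = -9 - 8 = -17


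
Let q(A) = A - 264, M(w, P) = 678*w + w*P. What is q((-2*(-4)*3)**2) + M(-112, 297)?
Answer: -108888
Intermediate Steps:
M(w, P) = 678*w + P*w
q(A) = -264 + A
q((-2*(-4)*3)**2) + M(-112, 297) = (-264 + (-2*(-4)*3)**2) - 112*(678 + 297) = (-264 + (8*3)**2) - 112*975 = (-264 + 24**2) - 109200 = (-264 + 576) - 109200 = 312 - 109200 = -108888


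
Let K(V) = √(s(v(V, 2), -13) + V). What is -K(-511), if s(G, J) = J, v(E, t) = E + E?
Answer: -2*I*√131 ≈ -22.891*I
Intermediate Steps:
v(E, t) = 2*E
K(V) = √(-13 + V)
-K(-511) = -√(-13 - 511) = -√(-524) = -2*I*√131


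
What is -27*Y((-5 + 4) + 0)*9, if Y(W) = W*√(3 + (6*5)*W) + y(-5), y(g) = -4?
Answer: 972 + 729*I*√3 ≈ 972.0 + 1262.7*I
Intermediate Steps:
Y(W) = -4 + W*√(3 + 30*W) (Y(W) = W*√(3 + (6*5)*W) - 4 = W*√(3 + 30*W) - 4 = -4 + W*√(3 + 30*W))
-27*Y((-5 + 4) + 0)*9 = -27*(-4 + ((-5 + 4) + 0)*√(3 + 30*((-5 + 4) + 0)))*9 = -27*(-4 + (-1 + 0)*√(3 + 30*(-1 + 0)))*9 = -27*(-4 - √(3 + 30*(-1)))*9 = -27*(-4 - √(3 - 30))*9 = -27*(-4 - √(-27))*9 = -27*(-4 - 3*I*√3)*9 = (108 + 81*I*√3)*9 = 972 + 729*I*√3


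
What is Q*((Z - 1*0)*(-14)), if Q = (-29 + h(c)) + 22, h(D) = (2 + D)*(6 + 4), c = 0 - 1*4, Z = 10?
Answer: 3780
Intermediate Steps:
c = -4 (c = 0 - 4 = -4)
h(D) = 20 + 10*D (h(D) = (2 + D)*10 = 20 + 10*D)
Q = -27 (Q = (-29 + (20 + 10*(-4))) + 22 = (-29 + (20 - 40)) + 22 = (-29 - 20) + 22 = -49 + 22 = -27)
Q*((Z - 1*0)*(-14)) = -27*(10 - 1*0)*(-14) = -27*(10 + 0)*(-14) = -270*(-14) = -27*(-140) = 3780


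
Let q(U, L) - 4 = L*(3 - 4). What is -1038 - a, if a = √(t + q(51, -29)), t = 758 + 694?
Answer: -1038 - 3*√165 ≈ -1076.5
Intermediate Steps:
q(U, L) = 4 - L (q(U, L) = 4 + L*(3 - 4) = 4 + L*(-1) = 4 - L)
t = 1452
a = 3*√165 (a = √(1452 + (4 - 1*(-29))) = √(1452 + (4 + 29)) = √(1452 + 33) = √1485 = 3*√165 ≈ 38.536)
-1038 - a = -1038 - 3*√165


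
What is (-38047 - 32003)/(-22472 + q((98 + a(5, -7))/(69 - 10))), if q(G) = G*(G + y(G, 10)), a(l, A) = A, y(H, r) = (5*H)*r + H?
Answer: 24384405/7779442 ≈ 3.1345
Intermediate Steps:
y(H, r) = H + 5*H*r (y(H, r) = 5*H*r + H = H + 5*H*r)
q(G) = 52*G² (q(G) = G*(G + G*(1 + 5*10)) = G*(G + G*(1 + 50)) = G*(G + G*51) = G*(G + 51*G) = G*(52*G) = 52*G²)
(-38047 - 32003)/(-22472 + q((98 + a(5, -7))/(69 - 10))) = (-38047 - 32003)/(-22472 + 52*((98 - 7)/(69 - 10))²) = -70050/(-22472 + 52*(91/59)²) = -70050/(-22472 + 52*(8281/3481)) = -70050/(-22472 + 430612/3481) = -70050/(-77794420/3481) = -70050*(-3481/77794420) = 24384405/7779442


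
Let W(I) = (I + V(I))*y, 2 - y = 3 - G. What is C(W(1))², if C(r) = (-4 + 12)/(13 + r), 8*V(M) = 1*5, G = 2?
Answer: 4096/13689 ≈ 0.29922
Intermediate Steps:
V(M) = 5/8 (V(M) = (1*5)/8 = (⅛)*5 = 5/8)
y = 1 (y = 2 - (3 - 1*2) = 2 - (3 - 2) = 2 - 1*1 = 2 - 1 = 1)
W(I) = 5/8 + I (W(I) = (I + 5/8)*1 = (5/8 + I)*1 = 5/8 + I)
C(r) = 8/(13 + r)
C(W(1))² = (8/(13 + (5/8 + 1)))² = (8/(13 + 13/8))² = (8/(117/8))² = (8*(8/117))² = (64/117)² = 4096/13689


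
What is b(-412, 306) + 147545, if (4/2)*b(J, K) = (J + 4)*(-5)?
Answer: 148565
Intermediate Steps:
b(J, K) = -10 - 5*J/2 (b(J, K) = ((J + 4)*(-5))/2 = ((4 + J)*(-5))/2 = (-20 - 5*J)/2 = -10 - 5*J/2)
b(-412, 306) + 147545 = (-10 - 5/2*(-412)) + 147545 = (-10 + 1030) + 147545 = 1020 + 147545 = 148565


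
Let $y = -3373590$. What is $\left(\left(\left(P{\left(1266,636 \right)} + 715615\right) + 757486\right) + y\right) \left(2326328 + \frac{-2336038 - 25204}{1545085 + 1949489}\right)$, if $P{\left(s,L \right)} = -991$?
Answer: $- \frac{7729062680885942200}{1747287} \approx -4.4235 \cdot 10^{12}$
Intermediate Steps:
$\left(\left(\left(P{\left(1266,636 \right)} + 715615\right) + 757486\right) + y\right) \left(2326328 + \frac{-2336038 - 25204}{1545085 + 1949489}\right) = \left(\left(\left(-991 + 715615\right) + 757486\right) - 3373590\right) \left(2326328 + \frac{-2336038 - 25204}{1545085 + 1949489}\right) = \left(\left(714624 + 757486\right) - 3373590\right) \left(2326328 - \frac{2361242}{3494574}\right) = \left(1472110 - 3373590\right) \left(2326328 - \frac{1180621}{1747287}\right) = - 1901480 \left(2326328 - \frac{1180621}{1747287}\right) = \left(-1901480\right) \frac{4064761491515}{1747287} = - \frac{7729062680885942200}{1747287}$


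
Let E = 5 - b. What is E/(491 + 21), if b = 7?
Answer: -1/256 ≈ -0.0039063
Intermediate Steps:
E = -2 (E = 5 - 1*7 = 5 - 7 = -2)
E/(491 + 21) = -2/(491 + 21) = -2/512 = -2*1/512 = -1/256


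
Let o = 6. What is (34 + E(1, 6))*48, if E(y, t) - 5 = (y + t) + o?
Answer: 2496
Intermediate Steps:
E(y, t) = 11 + t + y (E(y, t) = 5 + ((y + t) + 6) = 5 + ((t + y) + 6) = 5 + (6 + t + y) = 11 + t + y)
(34 + E(1, 6))*48 = (34 + (11 + 6 + 1))*48 = (34 + 18)*48 = 52*48 = 2496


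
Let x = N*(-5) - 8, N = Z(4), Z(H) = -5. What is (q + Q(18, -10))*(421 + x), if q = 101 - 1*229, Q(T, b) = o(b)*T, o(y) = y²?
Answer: 732336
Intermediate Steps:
N = -5
x = 17 (x = -5*(-5) - 8 = 25 - 8 = 17)
Q(T, b) = T*b² (Q(T, b) = b²*T = T*b²)
q = -128 (q = 101 - 229 = -128)
(q + Q(18, -10))*(421 + x) = (-128 + 18*(-10)²)*(421 + 17) = (-128 + 18*100)*438 = (-128 + 1800)*438 = 1672*438 = 732336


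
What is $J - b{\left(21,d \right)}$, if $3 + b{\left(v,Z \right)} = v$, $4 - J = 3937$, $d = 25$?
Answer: $-3951$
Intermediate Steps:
$J = -3933$ ($J = 4 - 3937 = -3933$)
$b{\left(v,Z \right)} = -3 + v$
$J - b{\left(21,d \right)} = -3933 - \left(-3 + 21\right) = -3933 - 18 = -3951$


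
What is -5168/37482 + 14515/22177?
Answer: 214720247/415619157 ≈ 0.51663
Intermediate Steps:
-5168/37482 + 14515/22177 = -5168*1/37482 + 14515*(1/22177) = -2584/18741 + 14515/22177 = 214720247/415619157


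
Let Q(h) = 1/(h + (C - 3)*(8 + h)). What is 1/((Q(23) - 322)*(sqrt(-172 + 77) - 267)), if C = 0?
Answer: 9345/804533372 + 35*I*sqrt(95)/804533372 ≈ 1.1615e-5 + 4.2402e-7*I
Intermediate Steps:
Q(h) = 1/(-24 - 2*h) (Q(h) = 1/(h + (0 - 3)*(8 + h)) = 1/(h - 3*(8 + h)) = 1/(h + (-24 - 3*h)) = 1/(-24 - 2*h))
1/((Q(23) - 322)*(sqrt(-172 + 77) - 267)) = 1/((-1/(24 + 2*23) - 322)*(sqrt(-172 + 77) - 267)) = 1/((-1/(24 + 46) - 322)*(sqrt(-95) - 267)) = 1/((-1/70 - 322)*(I*sqrt(95) - 267)) = 1/((-1*1/70 - 322)*(-267 + I*sqrt(95))) = 1/((-1/70 - 322)*(-267 + I*sqrt(95))) = 1/(-22541*(-267 + I*sqrt(95))/70) = 1/(6018447/70 - 22541*I*sqrt(95)/70)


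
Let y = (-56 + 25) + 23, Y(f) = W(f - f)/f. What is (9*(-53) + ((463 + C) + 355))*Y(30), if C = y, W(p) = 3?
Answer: 333/10 ≈ 33.300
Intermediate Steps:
Y(f) = 3/f
y = -8 (y = -31 + 23 = -8)
C = -8
(9*(-53) + ((463 + C) + 355))*Y(30) = (9*(-53) + ((463 - 8) + 355))*(3/30) = (-477 + (455 + 355))*(3*(1/30)) = (-477 + 810)*(⅒) = 333*(⅒) = 333/10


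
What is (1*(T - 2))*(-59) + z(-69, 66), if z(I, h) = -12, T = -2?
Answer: 224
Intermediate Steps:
(1*(T - 2))*(-59) + z(-69, 66) = (1*(-2 - 2))*(-59) - 12 = (1*(-4))*(-59) - 12 = -4*(-59) - 12 = 236 - 12 = 224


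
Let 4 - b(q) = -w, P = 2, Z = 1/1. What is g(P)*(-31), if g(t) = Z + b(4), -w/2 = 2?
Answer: -31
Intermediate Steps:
Z = 1
w = -4 (w = -2*2 = -4)
b(q) = 0 (b(q) = 4 - (-1)*(-4) = 4 - 1*4 = 4 - 4 = 0)
g(t) = 1 (g(t) = 1 + 0 = 1)
g(P)*(-31) = 1*(-31) = -31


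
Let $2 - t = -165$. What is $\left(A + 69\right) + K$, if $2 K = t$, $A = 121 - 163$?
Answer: $\frac{221}{2} \approx 110.5$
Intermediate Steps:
$A = -42$
$t = 167$ ($t = 2 - -165 = 2 + 165 = 167$)
$K = \frac{167}{2}$ ($K = \frac{1}{2} \cdot 167 = \frac{167}{2} \approx 83.5$)
$\left(A + 69\right) + K = \left(-42 + 69\right) + \frac{167}{2} = 27 + \frac{167}{2} = \frac{221}{2}$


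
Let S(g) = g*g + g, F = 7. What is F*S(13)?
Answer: 1274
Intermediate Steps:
S(g) = g + g² (S(g) = g² + g = g + g²)
F*S(13) = 7*(13*(1 + 13)) = 7*(13*14) = 7*182 = 1274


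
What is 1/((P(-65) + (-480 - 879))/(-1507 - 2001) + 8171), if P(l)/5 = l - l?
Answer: 3508/28665227 ≈ 0.00012238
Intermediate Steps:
P(l) = 0 (P(l) = 5*(l - l) = 5*0 = 0)
1/((P(-65) + (-480 - 879))/(-1507 - 2001) + 8171) = 1/((0 + (-480 - 879))/(-1507 - 2001) + 8171) = 1/((0 - 1359)/(-3508) + 8171) = 1/(-1359*(-1/3508) + 8171) = 1/(1359/3508 + 8171) = 1/(28665227/3508) = 3508/28665227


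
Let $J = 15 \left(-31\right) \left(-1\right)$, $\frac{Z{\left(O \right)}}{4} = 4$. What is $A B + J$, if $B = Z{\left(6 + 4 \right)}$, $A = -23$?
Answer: $97$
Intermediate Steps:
$Z{\left(O \right)} = 16$ ($Z{\left(O \right)} = 4 \cdot 4 = 16$)
$B = 16$
$J = 465$ ($J = \left(-465\right) \left(-1\right) = 465$)
$A B + J = \left(-23\right) 16 + 465 = -368 + 465 = 97$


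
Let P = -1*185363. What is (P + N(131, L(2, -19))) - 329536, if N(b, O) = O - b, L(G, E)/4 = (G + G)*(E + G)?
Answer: -515302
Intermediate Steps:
L(G, E) = 8*G*(E + G) (L(G, E) = 4*((G + G)*(E + G)) = 4*((2*G)*(E + G)) = 4*(2*G*(E + G)) = 8*G*(E + G))
P = -185363
(P + N(131, L(2, -19))) - 329536 = (-185363 + (8*2*(-19 + 2) - 1*131)) - 329536 = (-185363 + (8*2*(-17) - 131)) - 329536 = (-185363 + (-272 - 131)) - 329536 = (-185363 - 403) - 329536 = -185766 - 329536 = -515302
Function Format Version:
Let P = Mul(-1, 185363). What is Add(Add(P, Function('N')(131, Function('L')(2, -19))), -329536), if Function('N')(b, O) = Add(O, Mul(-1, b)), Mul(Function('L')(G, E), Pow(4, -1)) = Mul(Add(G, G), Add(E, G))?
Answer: -515302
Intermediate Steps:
Function('L')(G, E) = Mul(8, G, Add(E, G)) (Function('L')(G, E) = Mul(4, Mul(Add(G, G), Add(E, G))) = Mul(4, Mul(Mul(2, G), Add(E, G))) = Mul(4, Mul(2, G, Add(E, G))) = Mul(8, G, Add(E, G)))
P = -185363
Add(Add(P, Function('N')(131, Function('L')(2, -19))), -329536) = Add(Add(-185363, Add(Mul(8, 2, Add(-19, 2)), Mul(-1, 131))), -329536) = Add(Add(-185363, Add(Mul(8, 2, -17), -131)), -329536) = Add(Add(-185363, Add(-272, -131)), -329536) = Add(Add(-185363, -403), -329536) = Add(-185766, -329536) = -515302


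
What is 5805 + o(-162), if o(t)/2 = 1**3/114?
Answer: 330886/57 ≈ 5805.0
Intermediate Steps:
o(t) = 1/57 (o(t) = 2*(1**3/114) = 2*(1*(1/114)) = 2*(1/114) = 1/57)
5805 + o(-162) = 5805 + 1/57 = 330886/57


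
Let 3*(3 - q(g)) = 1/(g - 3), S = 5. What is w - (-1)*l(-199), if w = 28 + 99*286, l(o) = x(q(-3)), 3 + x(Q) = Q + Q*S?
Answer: 85072/3 ≈ 28357.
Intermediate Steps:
q(g) = 3 - 1/(3*(-3 + g)) (q(g) = 3 - 1/(3*(g - 3)) = 3 - 1/(3*(-3 + g)))
x(Q) = -3 + 6*Q (x(Q) = -3 + (Q + Q*5) = -3 + (Q + 5*Q) = -3 + 6*Q)
l(o) = 46/3 (l(o) = -3 + 6*((-28 + 9*(-3))/(3*(-3 - 3))) = -3 + 6*((⅓)*(-28 - 27)/(-6)) = -3 + 6*((⅓)*(-⅙)*(-55)) = -3 + 6*(55/18) = -3 + 55/3 = 46/3)
w = 28342 (w = 28 + 28314 = 28342)
w - (-1)*l(-199) = 28342 - (-1)*46/3 = 28342 - 1*(-46/3) = 28342 + 46/3 = 85072/3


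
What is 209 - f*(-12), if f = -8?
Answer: 113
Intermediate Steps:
209 - f*(-12) = 209 - (-8)*(-12) = 209 - 1*96 = 209 - 96 = 113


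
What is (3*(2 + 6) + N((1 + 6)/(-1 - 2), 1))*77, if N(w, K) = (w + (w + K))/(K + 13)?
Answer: 10967/6 ≈ 1827.8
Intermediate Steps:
N(w, K) = (K + 2*w)/(13 + K) (N(w, K) = (w + (K + w))/(13 + K) = (K + 2*w)/(13 + K))
(3*(2 + 6) + N((1 + 6)/(-1 - 2), 1))*77 = (3*(2 + 6) + (1 + 2*((1 + 6)/(-1 - 2)))/(13 + 1))*77 = (3*8 + (1 + 2*(7/(-3)))/14)*77 = (24 + (1 + 2*(7*(-⅓)))/14)*77 = (24 + (1 + 2*(-7/3))/14)*77 = (24 + (1 - 14/3)/14)*77 = (24 + (1/14)*(-11/3))*77 = (24 - 11/42)*77 = (997/42)*77 = 10967/6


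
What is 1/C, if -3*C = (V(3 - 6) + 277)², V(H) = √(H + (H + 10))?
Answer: -1/25947 ≈ -3.8540e-5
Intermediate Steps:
V(H) = √(10 + 2*H) (V(H) = √(H + (10 + H)) = √(10 + 2*H))
C = -25947 (C = -(√(10 + 2*(3 - 6)) + 277)²/3 = -(√(10 + 2*(-3)) + 277)²/3 = -(√(10 - 6) + 277)²/3 = -(√4 + 277)²/3 = -(2 + 277)²/3 = -⅓*279² = -⅓*77841 = -25947)
1/C = 1/(-25947) = -1/25947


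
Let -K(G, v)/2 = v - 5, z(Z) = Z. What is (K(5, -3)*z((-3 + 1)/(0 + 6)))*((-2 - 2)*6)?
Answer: 128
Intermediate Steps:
K(G, v) = 10 - 2*v (K(G, v) = -2*(v - 5) = -2*(-5 + v) = 10 - 2*v)
(K(5, -3)*z((-3 + 1)/(0 + 6)))*((-2 - 2)*6) = ((10 - 2*(-3))*((-3 + 1)/(0 + 6)))*((-2 - 2)*6) = ((10 + 6)*(-2/6))*(-4*6) = (16*(-2*⅙))*(-24) = (16*(-⅓))*(-24) = -16/3*(-24) = 128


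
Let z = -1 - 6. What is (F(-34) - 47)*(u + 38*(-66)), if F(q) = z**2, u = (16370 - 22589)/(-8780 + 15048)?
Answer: -15726363/3134 ≈ -5018.0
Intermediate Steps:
z = -7
u = -6219/6268 ≈ -0.99218
F(q) = 49 (F(q) = (-7)**2 = 49)
(F(-34) - 47)*(u + 38*(-66)) = (49 - 47)*(-6219/6268 + 38*(-66)) = 2*(-6219/6268 - 2508) = 2*(-15726363/6268) = -15726363/3134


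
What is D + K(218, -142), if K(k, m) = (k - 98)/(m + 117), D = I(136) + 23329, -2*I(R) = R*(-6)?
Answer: 118661/5 ≈ 23732.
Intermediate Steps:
I(R) = 3*R (I(R) = -R*(-6)/2 = -(-3)*R = 3*R)
D = 23737 (D = 3*136 + 23329 = 408 + 23329 = 23737)
K(k, m) = (-98 + k)/(117 + m)
D + K(218, -142) = 23737 + (-98 + 218)/(117 - 142) = 23737 + 120/(-25) = 23737 - 1/25*120 = 23737 - 24/5 = 118661/5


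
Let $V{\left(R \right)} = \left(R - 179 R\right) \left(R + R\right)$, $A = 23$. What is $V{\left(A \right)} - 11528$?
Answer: $-199852$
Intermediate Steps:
$V{\left(R \right)} = - 356 R^{2}$ ($V{\left(R \right)} = - 178 R 2 R = - 356 R^{2}$)
$V{\left(A \right)} - 11528 = - 356 \cdot 23^{2} - 11528 = \left(-356\right) 529 - 11528 = -188324 - 11528 = -199852$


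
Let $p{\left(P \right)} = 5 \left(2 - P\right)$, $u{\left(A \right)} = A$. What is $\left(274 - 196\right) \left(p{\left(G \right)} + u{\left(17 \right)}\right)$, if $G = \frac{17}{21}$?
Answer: $\frac{12532}{7} \approx 1790.3$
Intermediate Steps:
$G = \frac{17}{21}$ ($G = 17 \cdot \frac{1}{21} = \frac{17}{21} \approx 0.80952$)
$p{\left(P \right)} = 10 - 5 P$
$\left(274 - 196\right) \left(p{\left(G \right)} + u{\left(17 \right)}\right) = \left(274 - 196\right) \left(\left(10 - \frac{85}{21}\right) + 17\right) = 78 \left(\left(10 - \frac{85}{21}\right) + 17\right) = 78 \left(\frac{125}{21} + 17\right) = 78 \cdot \frac{482}{21} = \frac{12532}{7}$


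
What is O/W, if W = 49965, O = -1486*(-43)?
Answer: 63898/49965 ≈ 1.2789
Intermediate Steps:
O = 63898
O/W = 63898/49965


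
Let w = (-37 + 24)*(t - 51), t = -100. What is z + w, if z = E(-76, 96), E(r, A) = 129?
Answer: 2092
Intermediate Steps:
z = 129
w = 1963 (w = (-37 + 24)*(-100 - 51) = -13*(-151) = 1963)
z + w = 129 + 1963 = 2092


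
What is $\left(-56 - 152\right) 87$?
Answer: $-18096$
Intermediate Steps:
$\left(-56 - 152\right) 87 = \left(-208\right) 87 = -18096$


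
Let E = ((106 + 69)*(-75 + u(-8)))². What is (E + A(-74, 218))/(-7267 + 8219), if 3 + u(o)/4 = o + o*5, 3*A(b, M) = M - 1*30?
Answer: 7151642063/2856 ≈ 2.5041e+6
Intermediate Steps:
A(b, M) = -10 + M/3 (A(b, M) = (M - 1*30)/3 = (M - 30)/3 = (-30 + M)/3 = -10 + M/3)
u(o) = -12 + 24*o (u(o) = -12 + 4*(o + o*5) = -12 + 4*(o + 5*o) = -12 + 4*(6*o) = -12 + 24*o)
E = 2383880625 (E = ((106 + 69)*(-75 + (-12 + 24*(-8))))² = (175*(-75 + (-12 - 192)))² = (175*(-75 - 204))² = (175*(-279))² = (-48825)² = 2383880625)
(E + A(-74, 218))/(-7267 + 8219) = (2383880625 + (-10 + (⅓)*218))/(-7267 + 8219) = (2383880625 + (-10 + 218/3))/952 = (2383880625 + 188/3)*(1/952) = (7151642063/3)*(1/952) = 7151642063/2856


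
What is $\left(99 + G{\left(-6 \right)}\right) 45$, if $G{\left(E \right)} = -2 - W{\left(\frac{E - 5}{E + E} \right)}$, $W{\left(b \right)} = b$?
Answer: $\frac{17295}{4} \approx 4323.8$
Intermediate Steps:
$G{\left(E \right)} = -2 - \frac{-5 + E}{2 E}$ ($G{\left(E \right)} = -2 - \frac{E - 5}{E + E} = -2 - \frac{-5 + E}{2 E}$)
$\left(99 + G{\left(-6 \right)}\right) 45 = \left(99 + \frac{5 \left(1 - -6\right)}{2 \left(-6\right)}\right) 45 = \left(99 + \frac{5}{2} \left(- \frac{1}{6}\right) \left(1 + 6\right)\right) 45 = \left(99 + \frac{5}{2} \left(- \frac{1}{6}\right) 7\right) 45 = \left(99 - \frac{35}{12}\right) 45 = \frac{1153}{12} \cdot 45 = \frac{17295}{4}$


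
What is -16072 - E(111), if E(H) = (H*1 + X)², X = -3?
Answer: -27736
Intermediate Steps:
E(H) = (-3 + H)² (E(H) = (H*1 - 3)² = (H - 3)² = (-3 + H)²)
-16072 - E(111) = -16072 - (-3 + 111)² = -16072 - 1*108² = -16072 - 1*11664 = -16072 - 11664 = -27736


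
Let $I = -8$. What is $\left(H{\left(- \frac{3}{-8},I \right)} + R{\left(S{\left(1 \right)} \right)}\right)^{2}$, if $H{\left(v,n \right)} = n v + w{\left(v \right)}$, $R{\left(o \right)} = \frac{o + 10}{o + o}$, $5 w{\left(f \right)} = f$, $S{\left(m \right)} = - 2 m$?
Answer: $\frac{38809}{1600} \approx 24.256$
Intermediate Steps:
$w{\left(f \right)} = \frac{f}{5}$
$R{\left(o \right)} = \frac{10 + o}{2 o}$
$H{\left(v,n \right)} = \frac{v}{5} + n v$ ($H{\left(v,n \right)} = n v + \frac{v}{5} = \frac{v}{5} + n v$)
$\left(H{\left(- \frac{3}{-8},I \right)} + R{\left(S{\left(1 \right)} \right)}\right)^{2} = \left(- \frac{3}{-8} \left(\frac{1}{5} - 8\right) + \frac{10 - 2}{2 \left(\left(-2\right) 1\right)}\right)^{2} = \left(\left(-3\right) \left(- \frac{1}{8}\right) \left(- \frac{39}{5}\right) + \frac{10 - 2}{2 \left(-2\right)}\right)^{2} = \left(\frac{3}{8} \left(- \frac{39}{5}\right) + \frac{1}{2} \left(- \frac{1}{2}\right) 8\right)^{2} = \left(- \frac{117}{40} - 2\right)^{2} = \left(- \frac{197}{40}\right)^{2} = \frac{38809}{1600}$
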